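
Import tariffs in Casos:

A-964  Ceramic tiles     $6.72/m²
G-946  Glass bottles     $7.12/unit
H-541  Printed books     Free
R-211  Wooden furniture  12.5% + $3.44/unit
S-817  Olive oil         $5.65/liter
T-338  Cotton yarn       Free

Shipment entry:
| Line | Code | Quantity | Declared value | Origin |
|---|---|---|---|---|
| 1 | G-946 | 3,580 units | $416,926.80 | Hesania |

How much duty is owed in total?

$25,489.60

Line 1 (G-946, Hesania, 3,580 units, $416,926.80):
Base rate for G-946 is $7.12/unit.
Duty = 3,580 × $7.12 = $25,489.60.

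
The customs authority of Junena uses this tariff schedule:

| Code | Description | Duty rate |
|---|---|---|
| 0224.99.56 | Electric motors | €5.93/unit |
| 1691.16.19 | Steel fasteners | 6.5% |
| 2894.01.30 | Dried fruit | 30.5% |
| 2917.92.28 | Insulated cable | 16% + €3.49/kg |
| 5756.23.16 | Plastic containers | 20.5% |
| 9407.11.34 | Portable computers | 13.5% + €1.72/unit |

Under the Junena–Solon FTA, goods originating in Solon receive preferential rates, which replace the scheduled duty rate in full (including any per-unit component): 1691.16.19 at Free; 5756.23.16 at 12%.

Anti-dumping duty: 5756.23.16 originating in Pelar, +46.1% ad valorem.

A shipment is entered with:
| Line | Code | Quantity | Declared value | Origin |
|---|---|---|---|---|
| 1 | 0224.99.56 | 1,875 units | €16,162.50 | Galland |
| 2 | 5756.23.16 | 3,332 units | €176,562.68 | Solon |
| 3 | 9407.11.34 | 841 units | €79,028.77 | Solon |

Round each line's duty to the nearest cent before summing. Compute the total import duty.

€44,421.67

Line 1 (0224.99.56, Galland, 1,875 units, €16,162.50):
Base rate for 0224.99.56 is €5.93/unit.
Duty = 1,875 × €5.93 = €11,118.75.
Line 2 (5756.23.16, Solon, 3,332 units, €176,562.68):
Base rate for 5756.23.16 is 20.5%.
Origin Solon qualifies under the Junena–Solon agreement and 5756.23.16 is covered: preferential rate 12% applies instead.
The additional-duty order on 5756.23.16 targets Pelar, not Solon; it does not apply.
Duty = €176,562.68 × 12% = €21,187.52.
Line 3 (9407.11.34, Solon, 841 units, €79,028.77):
Base rate for 9407.11.34 is 13.5% + €1.72/unit.
Origin Solon is the FTA partner but 9407.11.34 is not on the preference list; base rate stands.
Duty = €79,028.77 × 13.5% + 841 × €1.72 = €12,115.40.
Total = €11,118.75 + €21,187.52 + €12,115.40 = €44,421.67.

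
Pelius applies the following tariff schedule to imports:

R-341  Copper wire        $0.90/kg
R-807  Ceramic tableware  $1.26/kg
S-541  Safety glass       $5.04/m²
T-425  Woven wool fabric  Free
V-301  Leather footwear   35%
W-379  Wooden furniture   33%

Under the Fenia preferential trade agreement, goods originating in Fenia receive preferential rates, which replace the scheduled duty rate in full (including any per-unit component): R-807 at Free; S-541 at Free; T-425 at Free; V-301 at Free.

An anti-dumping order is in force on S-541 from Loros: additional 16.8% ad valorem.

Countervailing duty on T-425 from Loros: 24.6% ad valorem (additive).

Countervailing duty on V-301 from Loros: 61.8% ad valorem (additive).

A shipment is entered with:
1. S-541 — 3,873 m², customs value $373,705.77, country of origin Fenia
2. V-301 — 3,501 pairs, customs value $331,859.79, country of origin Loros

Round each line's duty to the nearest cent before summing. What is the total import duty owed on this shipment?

Line 1 (S-541, Fenia, 3,873 m², $373,705.77):
Base rate for S-541 is $5.04/m².
Origin Fenia qualifies under the Pelius–Fenia agreement and S-541 is covered: preferential rate Free applies instead.
The additional-duty order on S-541 targets Loros, not Fenia; it does not apply.
Duty = $373,705.77 × 0% = $0.00.
Line 2 (V-301, Loros, 3,501 pairs, $331,859.79):
Base rate for V-301 is 35%.
V-301 has an FTA preferential rate, but origin Loros is not Fenia; base rate stands.
Additional duty on V-301 from Loros: +61.8%. Applied ad valorem rate: 35% + 61.8% = 96.8%.
Duty = $331,859.79 × 96.8% = $321,240.28.
Total = $0.00 + $321,240.28 = $321,240.28.

$321,240.28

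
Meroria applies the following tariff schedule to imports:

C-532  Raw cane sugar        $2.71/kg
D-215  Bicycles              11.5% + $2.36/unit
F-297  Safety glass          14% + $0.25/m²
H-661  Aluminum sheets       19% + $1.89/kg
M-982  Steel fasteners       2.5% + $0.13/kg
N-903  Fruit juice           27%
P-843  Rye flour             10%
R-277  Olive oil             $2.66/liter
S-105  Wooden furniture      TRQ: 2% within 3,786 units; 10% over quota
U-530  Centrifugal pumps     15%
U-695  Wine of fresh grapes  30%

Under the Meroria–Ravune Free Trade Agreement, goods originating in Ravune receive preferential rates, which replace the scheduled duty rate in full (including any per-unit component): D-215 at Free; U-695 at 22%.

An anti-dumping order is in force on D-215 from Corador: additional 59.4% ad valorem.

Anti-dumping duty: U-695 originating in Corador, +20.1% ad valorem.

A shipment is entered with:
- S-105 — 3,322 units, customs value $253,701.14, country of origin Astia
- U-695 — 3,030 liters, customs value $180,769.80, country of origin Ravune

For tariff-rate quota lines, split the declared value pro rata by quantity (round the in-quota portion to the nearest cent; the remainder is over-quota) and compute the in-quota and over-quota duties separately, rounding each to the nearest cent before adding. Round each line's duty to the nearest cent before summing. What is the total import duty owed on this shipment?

$44,843.38

Line 1 (S-105, Astia, 3,322 units, $253,701.14):
Code S-105 is under a tariff-rate quota (threshold 3,786 units). Quantity 3,322 units is within the quota, so the in-quota rate 2% applies to the full value.
Duty = $253,701.14 × 2% = $5,074.02.
Line 2 (U-695, Ravune, 3,030 liters, $180,769.80):
Base rate for U-695 is 30%.
Origin Ravune qualifies under the Meroria–Ravune agreement and U-695 is covered: preferential rate 22% applies instead.
The additional-duty order on U-695 targets Corador, not Ravune; it does not apply.
Duty = $180,769.80 × 22% = $39,769.36.
Total = $5,074.02 + $39,769.36 = $44,843.38.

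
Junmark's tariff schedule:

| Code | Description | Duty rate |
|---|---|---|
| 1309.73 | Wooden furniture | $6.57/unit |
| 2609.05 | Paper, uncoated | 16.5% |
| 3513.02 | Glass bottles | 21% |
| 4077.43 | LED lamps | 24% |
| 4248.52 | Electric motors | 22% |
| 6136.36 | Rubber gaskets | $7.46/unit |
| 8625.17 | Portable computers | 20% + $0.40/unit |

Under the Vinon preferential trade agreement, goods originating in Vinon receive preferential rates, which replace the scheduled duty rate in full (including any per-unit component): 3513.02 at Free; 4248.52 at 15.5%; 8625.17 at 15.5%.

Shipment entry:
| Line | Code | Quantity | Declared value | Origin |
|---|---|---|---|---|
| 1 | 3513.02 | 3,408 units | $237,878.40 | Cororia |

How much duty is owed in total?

Line 1 (3513.02, Cororia, 3,408 units, $237,878.40):
Base rate for 3513.02 is 21%.
3513.02 has an FTA preferential rate, but origin Cororia is not Vinon; base rate stands.
Duty = $237,878.40 × 21% = $49,954.46.

$49,954.46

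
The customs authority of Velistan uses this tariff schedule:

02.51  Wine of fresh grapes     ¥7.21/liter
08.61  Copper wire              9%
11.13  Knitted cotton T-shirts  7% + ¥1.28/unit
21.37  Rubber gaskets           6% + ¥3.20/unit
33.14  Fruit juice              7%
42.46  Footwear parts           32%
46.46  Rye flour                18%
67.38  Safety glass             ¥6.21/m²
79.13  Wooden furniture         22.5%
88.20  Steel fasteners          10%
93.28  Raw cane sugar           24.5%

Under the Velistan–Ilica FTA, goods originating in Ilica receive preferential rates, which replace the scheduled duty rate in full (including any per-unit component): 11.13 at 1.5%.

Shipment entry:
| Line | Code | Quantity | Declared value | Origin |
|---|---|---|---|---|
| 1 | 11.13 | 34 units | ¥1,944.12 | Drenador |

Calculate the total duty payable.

Line 1 (11.13, Drenador, 34 units, ¥1,944.12):
Base rate for 11.13 is 7% + ¥1.28/unit.
11.13 has an FTA preferential rate, but origin Drenador is not Ilica; base rate stands.
Duty = ¥1,944.12 × 7% + 34 × ¥1.28 = ¥179.61.

¥179.61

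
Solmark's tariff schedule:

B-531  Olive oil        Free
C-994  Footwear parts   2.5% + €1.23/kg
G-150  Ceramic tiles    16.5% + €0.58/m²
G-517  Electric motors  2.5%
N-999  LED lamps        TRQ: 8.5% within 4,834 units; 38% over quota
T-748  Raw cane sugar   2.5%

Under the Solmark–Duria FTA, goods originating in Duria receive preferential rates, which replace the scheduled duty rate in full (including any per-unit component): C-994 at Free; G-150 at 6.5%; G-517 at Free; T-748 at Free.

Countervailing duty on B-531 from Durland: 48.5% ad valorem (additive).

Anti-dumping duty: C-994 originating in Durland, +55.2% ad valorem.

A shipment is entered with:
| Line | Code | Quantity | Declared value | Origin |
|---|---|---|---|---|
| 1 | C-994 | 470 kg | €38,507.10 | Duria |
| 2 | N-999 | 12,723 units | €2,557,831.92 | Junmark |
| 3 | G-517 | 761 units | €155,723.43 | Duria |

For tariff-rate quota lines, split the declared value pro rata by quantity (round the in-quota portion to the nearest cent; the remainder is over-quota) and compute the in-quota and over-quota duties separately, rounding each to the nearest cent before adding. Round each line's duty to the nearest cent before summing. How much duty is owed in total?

Line 1 (C-994, Duria, 470 kg, €38,507.10):
Base rate for C-994 is 2.5% + €1.23/kg.
Origin Duria qualifies under the Solmark–Duria agreement and C-994 is covered: preferential rate Free applies instead.
The additional-duty order on C-994 targets Durland, not Duria; it does not apply.
Duty = €38,507.10 × 0% = €0.00.
Line 2 (N-999, Junmark, 12,723 units, €2,557,831.92):
Code N-999 is under a tariff-rate quota (threshold 4,834 units). In-quota: 4,834 units at 8.5%; over-quota: 7,889 units at 38%.
Pro-rata value split: in-quota = €2,557,831.92 × 4,834/12,723 = €971,827.36; over-quota = €2,557,831.92 − €971,827.36 = €1,586,004.56.
In-quota duty = €971,827.36 × 8.5% = €82,605.33. Over-quota duty = €1,586,004.56 × 38% = €602,681.73.
Line duty = €82,605.33 + €602,681.73 = €685,287.06.
Line 3 (G-517, Duria, 761 units, €155,723.43):
Base rate for G-517 is 2.5%.
Origin Duria qualifies under the Solmark–Duria agreement and G-517 is covered: preferential rate Free applies instead.
Duty = €155,723.43 × 0% = €0.00.
Total = €0.00 + €685,287.06 + €0.00 = €685,287.06.

€685,287.06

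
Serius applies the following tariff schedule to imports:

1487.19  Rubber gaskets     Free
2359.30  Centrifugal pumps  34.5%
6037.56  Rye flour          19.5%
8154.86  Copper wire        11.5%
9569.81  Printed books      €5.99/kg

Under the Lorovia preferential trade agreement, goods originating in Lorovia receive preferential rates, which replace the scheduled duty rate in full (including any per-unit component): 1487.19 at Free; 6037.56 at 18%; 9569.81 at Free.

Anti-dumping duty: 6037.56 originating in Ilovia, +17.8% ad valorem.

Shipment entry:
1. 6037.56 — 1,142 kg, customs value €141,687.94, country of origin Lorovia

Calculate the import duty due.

€25,503.83

Line 1 (6037.56, Lorovia, 1,142 kg, €141,687.94):
Base rate for 6037.56 is 19.5%.
Origin Lorovia qualifies under the Serius–Lorovia agreement and 6037.56 is covered: preferential rate 18% applies instead.
The additional-duty order on 6037.56 targets Ilovia, not Lorovia; it does not apply.
Duty = €141,687.94 × 18% = €25,503.83.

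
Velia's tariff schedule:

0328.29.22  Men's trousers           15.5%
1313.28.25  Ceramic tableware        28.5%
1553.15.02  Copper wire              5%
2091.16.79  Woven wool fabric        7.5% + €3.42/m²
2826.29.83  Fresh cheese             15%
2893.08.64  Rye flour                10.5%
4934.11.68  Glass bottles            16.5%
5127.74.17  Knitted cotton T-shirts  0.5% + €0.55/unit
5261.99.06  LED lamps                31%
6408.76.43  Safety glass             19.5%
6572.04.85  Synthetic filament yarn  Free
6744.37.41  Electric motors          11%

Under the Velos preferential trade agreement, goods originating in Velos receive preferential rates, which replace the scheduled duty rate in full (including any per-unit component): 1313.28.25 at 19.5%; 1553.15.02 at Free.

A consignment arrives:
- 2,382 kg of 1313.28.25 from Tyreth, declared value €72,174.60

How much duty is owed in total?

Line 1 (1313.28.25, Tyreth, 2,382 kg, €72,174.60):
Base rate for 1313.28.25 is 28.5%.
1313.28.25 has an FTA preferential rate, but origin Tyreth is not Velos; base rate stands.
Duty = €72,174.60 × 28.5% = €20,569.76.

€20,569.76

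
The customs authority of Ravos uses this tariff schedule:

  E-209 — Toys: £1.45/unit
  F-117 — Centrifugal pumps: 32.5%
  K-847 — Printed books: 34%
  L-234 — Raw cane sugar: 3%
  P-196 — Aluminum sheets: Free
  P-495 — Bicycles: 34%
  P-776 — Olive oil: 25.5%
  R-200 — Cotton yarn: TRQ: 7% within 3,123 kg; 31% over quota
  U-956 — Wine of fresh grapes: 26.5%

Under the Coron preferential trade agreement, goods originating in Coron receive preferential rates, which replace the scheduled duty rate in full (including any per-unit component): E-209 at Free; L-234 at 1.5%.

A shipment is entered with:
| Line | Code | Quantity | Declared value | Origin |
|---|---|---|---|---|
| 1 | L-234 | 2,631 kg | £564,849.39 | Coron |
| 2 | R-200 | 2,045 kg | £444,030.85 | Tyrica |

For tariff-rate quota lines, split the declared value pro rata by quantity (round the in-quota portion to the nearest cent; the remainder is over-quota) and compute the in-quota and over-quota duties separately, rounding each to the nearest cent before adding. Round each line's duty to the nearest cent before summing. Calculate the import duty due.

Line 1 (L-234, Coron, 2,631 kg, £564,849.39):
Base rate for L-234 is 3%.
Origin Coron qualifies under the Ravos–Coron agreement and L-234 is covered: preferential rate 1.5% applies instead.
Duty = £564,849.39 × 1.5% = £8,472.74.
Line 2 (R-200, Tyrica, 2,045 kg, £444,030.85):
Code R-200 is under a tariff-rate quota (threshold 3,123 kg). Quantity 2,045 kg is within the quota, so the in-quota rate 7% applies to the full value.
Duty = £444,030.85 × 7% = £31,082.16.
Total = £8,472.74 + £31,082.16 = £39,554.90.

£39,554.90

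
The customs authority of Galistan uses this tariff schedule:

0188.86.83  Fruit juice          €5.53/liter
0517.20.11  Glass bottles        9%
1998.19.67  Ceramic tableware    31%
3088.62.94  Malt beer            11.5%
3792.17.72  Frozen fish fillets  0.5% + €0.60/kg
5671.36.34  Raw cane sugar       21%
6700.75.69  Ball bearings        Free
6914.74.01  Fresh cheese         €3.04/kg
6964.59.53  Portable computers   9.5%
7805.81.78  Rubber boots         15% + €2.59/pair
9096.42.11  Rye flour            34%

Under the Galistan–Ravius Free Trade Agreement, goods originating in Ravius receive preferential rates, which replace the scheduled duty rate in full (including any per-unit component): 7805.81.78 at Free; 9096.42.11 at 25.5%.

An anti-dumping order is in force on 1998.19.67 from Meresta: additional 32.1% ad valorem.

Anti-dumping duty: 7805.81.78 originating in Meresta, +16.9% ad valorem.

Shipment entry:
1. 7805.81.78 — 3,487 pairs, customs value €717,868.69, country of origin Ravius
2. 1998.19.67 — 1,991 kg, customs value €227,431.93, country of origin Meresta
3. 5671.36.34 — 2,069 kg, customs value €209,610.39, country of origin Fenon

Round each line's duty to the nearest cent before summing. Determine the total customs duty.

€187,527.73

Line 1 (7805.81.78, Ravius, 3,487 pairs, €717,868.69):
Base rate for 7805.81.78 is 15% + €2.59/pair.
Origin Ravius qualifies under the Galistan–Ravius agreement and 7805.81.78 is covered: preferential rate Free applies instead.
The additional-duty order on 7805.81.78 targets Meresta, not Ravius; it does not apply.
Duty = €717,868.69 × 0% = €0.00.
Line 2 (1998.19.67, Meresta, 1,991 kg, €227,431.93):
Base rate for 1998.19.67 is 31%.
Additional duty on 1998.19.67 from Meresta: +32.1%. Applied ad valorem rate: 31% + 32.1% = 63.1%.
Duty = €227,431.93 × 63.1% = €143,509.55.
Line 3 (5671.36.34, Fenon, 2,069 kg, €209,610.39):
Base rate for 5671.36.34 is 21%.
Duty = €209,610.39 × 21% = €44,018.18.
Total = €0.00 + €143,509.55 + €44,018.18 = €187,527.73.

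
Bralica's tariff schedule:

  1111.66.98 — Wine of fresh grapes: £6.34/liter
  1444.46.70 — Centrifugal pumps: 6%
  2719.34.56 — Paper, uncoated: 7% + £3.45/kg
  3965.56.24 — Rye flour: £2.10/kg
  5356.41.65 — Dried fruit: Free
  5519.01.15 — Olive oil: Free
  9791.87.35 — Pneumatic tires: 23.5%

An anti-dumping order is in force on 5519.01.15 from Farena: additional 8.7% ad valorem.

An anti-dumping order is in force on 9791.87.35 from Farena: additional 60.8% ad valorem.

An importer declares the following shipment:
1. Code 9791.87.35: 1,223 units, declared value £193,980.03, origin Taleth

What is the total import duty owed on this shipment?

£45,585.31

Line 1 (9791.87.35, Taleth, 1,223 units, £193,980.03):
Base rate for 9791.87.35 is 23.5%.
The additional-duty order on 9791.87.35 targets Farena, not Taleth; it does not apply.
Duty = £193,980.03 × 23.5% = £45,585.31.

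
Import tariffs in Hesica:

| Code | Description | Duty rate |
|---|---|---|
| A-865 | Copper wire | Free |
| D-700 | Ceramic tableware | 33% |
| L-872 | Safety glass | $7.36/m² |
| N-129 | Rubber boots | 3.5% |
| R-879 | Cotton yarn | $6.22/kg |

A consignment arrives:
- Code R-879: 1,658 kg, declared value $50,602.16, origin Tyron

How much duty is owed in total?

$10,312.76

Line 1 (R-879, Tyron, 1,658 kg, $50,602.16):
Base rate for R-879 is $6.22/kg.
Duty = 1,658 × $6.22 = $10,312.76.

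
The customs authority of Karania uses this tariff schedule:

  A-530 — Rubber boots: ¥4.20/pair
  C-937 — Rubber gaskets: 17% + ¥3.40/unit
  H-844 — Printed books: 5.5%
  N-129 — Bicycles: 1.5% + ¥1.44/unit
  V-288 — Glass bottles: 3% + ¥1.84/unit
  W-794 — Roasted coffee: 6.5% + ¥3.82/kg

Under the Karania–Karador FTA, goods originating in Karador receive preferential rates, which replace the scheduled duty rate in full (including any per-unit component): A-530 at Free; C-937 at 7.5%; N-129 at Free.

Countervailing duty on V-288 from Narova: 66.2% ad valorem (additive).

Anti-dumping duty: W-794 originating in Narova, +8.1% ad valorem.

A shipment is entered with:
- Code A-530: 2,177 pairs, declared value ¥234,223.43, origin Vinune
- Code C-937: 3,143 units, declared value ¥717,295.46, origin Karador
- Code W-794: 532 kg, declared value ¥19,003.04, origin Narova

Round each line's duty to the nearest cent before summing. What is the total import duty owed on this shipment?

Line 1 (A-530, Vinune, 2,177 pairs, ¥234,223.43):
Base rate for A-530 is ¥4.20/pair.
A-530 has an FTA preferential rate, but origin Vinune is not Karador; base rate stands.
Duty = 2,177 × ¥4.20 = ¥9,143.40.
Line 2 (C-937, Karador, 3,143 units, ¥717,295.46):
Base rate for C-937 is 17% + ¥3.40/unit.
Origin Karador qualifies under the Karania–Karador agreement and C-937 is covered: preferential rate 7.5% applies instead.
Duty = ¥717,295.46 × 7.5% = ¥53,797.16.
Line 3 (W-794, Narova, 532 kg, ¥19,003.04):
Base rate for W-794 is 6.5% + ¥3.82/kg.
Additional duty on W-794 from Narova: +8.1%. Applied ad valorem rate: 6.5% + 8.1% = 14.6%.
Duty = ¥19,003.04 × 14.6% + 532 × ¥3.82 = ¥4,806.68.
Total = ¥9,143.40 + ¥53,797.16 + ¥4,806.68 = ¥67,747.24.

¥67,747.24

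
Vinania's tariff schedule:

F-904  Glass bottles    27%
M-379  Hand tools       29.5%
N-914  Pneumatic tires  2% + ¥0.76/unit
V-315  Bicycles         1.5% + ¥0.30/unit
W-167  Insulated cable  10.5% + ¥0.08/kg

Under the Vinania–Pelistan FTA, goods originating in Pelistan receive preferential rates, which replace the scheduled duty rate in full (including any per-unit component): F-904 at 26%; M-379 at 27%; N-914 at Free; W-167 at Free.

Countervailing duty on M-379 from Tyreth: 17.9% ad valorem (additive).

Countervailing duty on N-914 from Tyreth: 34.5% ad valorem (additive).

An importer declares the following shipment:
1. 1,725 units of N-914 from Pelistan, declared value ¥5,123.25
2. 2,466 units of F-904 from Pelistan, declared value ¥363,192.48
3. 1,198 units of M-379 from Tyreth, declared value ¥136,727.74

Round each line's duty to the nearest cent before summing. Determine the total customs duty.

¥159,238.99

Line 1 (N-914, Pelistan, 1,725 units, ¥5,123.25):
Base rate for N-914 is 2% + ¥0.76/unit.
Origin Pelistan qualifies under the Vinania–Pelistan agreement and N-914 is covered: preferential rate Free applies instead.
The additional-duty order on N-914 targets Tyreth, not Pelistan; it does not apply.
Duty = ¥5,123.25 × 0% = ¥0.00.
Line 2 (F-904, Pelistan, 2,466 units, ¥363,192.48):
Base rate for F-904 is 27%.
Origin Pelistan qualifies under the Vinania–Pelistan agreement and F-904 is covered: preferential rate 26% applies instead.
Duty = ¥363,192.48 × 26% = ¥94,430.04.
Line 3 (M-379, Tyreth, 1,198 units, ¥136,727.74):
Base rate for M-379 is 29.5%.
M-379 has an FTA preferential rate, but origin Tyreth is not Pelistan; base rate stands.
Additional duty on M-379 from Tyreth: +17.9%. Applied ad valorem rate: 29.5% + 17.9% = 47.4%.
Duty = ¥136,727.74 × 47.4% = ¥64,808.95.
Total = ¥0.00 + ¥94,430.04 + ¥64,808.95 = ¥159,238.99.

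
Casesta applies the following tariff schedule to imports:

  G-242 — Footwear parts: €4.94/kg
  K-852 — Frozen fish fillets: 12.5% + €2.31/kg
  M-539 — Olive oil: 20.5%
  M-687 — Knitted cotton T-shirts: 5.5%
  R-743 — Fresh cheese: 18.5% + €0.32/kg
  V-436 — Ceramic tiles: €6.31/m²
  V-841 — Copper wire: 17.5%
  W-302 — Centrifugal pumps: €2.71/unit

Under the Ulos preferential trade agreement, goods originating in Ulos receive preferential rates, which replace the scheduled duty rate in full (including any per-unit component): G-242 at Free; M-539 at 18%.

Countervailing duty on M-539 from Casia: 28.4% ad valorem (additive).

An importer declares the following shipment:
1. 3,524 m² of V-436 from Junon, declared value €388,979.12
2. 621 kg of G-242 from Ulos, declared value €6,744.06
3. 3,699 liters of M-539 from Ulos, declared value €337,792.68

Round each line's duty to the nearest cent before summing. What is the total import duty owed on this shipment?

€83,039.12

Line 1 (V-436, Junon, 3,524 m², €388,979.12):
Base rate for V-436 is €6.31/m².
Duty = 3,524 × €6.31 = €22,236.44.
Line 2 (G-242, Ulos, 621 kg, €6,744.06):
Base rate for G-242 is €4.94/kg.
Origin Ulos qualifies under the Casesta–Ulos agreement and G-242 is covered: preferential rate Free applies instead.
Duty = €6,744.06 × 0% = €0.00.
Line 3 (M-539, Ulos, 3,699 liters, €337,792.68):
Base rate for M-539 is 20.5%.
Origin Ulos qualifies under the Casesta–Ulos agreement and M-539 is covered: preferential rate 18% applies instead.
The additional-duty order on M-539 targets Casia, not Ulos; it does not apply.
Duty = €337,792.68 × 18% = €60,802.68.
Total = €22,236.44 + €0.00 + €60,802.68 = €83,039.12.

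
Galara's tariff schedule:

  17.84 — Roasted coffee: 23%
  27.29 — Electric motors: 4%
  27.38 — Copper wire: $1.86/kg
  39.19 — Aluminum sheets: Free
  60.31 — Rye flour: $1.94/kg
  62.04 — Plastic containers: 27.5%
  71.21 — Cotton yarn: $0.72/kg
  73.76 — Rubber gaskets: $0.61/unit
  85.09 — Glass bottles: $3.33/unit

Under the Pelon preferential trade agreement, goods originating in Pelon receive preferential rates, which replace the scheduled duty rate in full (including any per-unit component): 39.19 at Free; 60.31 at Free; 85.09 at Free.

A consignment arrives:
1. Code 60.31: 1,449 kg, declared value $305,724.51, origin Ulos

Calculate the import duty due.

$2,811.06

Line 1 (60.31, Ulos, 1,449 kg, $305,724.51):
Base rate for 60.31 is $1.94/kg.
60.31 has an FTA preferential rate, but origin Ulos is not Pelon; base rate stands.
Duty = 1,449 × $1.94 = $2,811.06.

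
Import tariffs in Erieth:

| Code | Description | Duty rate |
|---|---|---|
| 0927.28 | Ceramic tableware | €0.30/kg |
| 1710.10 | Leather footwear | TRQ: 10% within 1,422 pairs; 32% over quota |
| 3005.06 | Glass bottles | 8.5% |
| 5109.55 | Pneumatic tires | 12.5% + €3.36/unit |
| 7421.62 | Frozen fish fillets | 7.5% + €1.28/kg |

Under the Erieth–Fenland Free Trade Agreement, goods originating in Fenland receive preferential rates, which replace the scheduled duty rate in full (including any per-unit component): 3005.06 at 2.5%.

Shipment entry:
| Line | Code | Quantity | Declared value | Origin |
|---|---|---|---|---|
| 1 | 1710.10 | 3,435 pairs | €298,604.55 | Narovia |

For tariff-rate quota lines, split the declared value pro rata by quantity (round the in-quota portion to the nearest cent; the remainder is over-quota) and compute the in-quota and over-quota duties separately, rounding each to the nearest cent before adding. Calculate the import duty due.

Line 1 (1710.10, Narovia, 3,435 pairs, €298,604.55):
Code 1710.10 is under a tariff-rate quota (threshold 1,422 pairs). In-quota: 1,422 pairs at 10%; over-quota: 2,013 pairs at 32%.
Pro-rata value split: in-quota = €298,604.55 × 1,422/3,435 = €123,614.46; over-quota = €298,604.55 − €123,614.46 = €174,990.09.
In-quota duty = €123,614.46 × 10% = €12,361.45. Over-quota duty = €174,990.09 × 32% = €55,996.83.
Line duty = €12,361.45 + €55,996.83 = €68,358.28.

€68,358.28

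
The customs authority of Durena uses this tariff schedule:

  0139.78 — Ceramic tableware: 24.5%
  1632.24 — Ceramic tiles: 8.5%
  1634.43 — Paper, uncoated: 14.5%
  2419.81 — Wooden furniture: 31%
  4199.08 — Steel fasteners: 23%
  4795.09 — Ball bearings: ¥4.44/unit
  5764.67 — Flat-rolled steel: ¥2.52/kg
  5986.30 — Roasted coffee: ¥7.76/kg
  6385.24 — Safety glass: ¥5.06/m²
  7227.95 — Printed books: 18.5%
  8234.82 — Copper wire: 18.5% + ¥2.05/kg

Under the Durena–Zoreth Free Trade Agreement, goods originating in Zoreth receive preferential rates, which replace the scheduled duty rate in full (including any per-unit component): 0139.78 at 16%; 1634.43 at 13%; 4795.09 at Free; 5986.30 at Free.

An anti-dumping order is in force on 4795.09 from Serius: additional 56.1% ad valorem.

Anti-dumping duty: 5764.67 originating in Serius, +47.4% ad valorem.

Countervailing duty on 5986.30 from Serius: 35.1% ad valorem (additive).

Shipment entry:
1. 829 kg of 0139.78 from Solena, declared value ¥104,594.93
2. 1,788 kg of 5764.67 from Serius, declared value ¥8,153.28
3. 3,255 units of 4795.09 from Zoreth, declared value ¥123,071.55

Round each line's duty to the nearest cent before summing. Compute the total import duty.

Line 1 (0139.78, Solena, 829 kg, ¥104,594.93):
Base rate for 0139.78 is 24.5%.
0139.78 has an FTA preferential rate, but origin Solena is not Zoreth; base rate stands.
Duty = ¥104,594.93 × 24.5% = ¥25,625.76.
Line 2 (5764.67, Serius, 1,788 kg, ¥8,153.28):
Base rate for 5764.67 is ¥2.52/kg.
Additional duty on 5764.67 from Serius: +47.4% ad valorem. Applied ad valorem rate = 47.4%.
Duty = ¥8,153.28 × 47.4% + 1,788 × ¥2.52 = ¥8,370.41.
Line 3 (4795.09, Zoreth, 3,255 units, ¥123,071.55):
Base rate for 4795.09 is ¥4.44/unit.
Origin Zoreth qualifies under the Durena–Zoreth agreement and 4795.09 is covered: preferential rate Free applies instead.
The additional-duty order on 4795.09 targets Serius, not Zoreth; it does not apply.
Duty = ¥123,071.55 × 0% = ¥0.00.
Total = ¥25,625.76 + ¥8,370.41 + ¥0.00 = ¥33,996.17.

¥33,996.17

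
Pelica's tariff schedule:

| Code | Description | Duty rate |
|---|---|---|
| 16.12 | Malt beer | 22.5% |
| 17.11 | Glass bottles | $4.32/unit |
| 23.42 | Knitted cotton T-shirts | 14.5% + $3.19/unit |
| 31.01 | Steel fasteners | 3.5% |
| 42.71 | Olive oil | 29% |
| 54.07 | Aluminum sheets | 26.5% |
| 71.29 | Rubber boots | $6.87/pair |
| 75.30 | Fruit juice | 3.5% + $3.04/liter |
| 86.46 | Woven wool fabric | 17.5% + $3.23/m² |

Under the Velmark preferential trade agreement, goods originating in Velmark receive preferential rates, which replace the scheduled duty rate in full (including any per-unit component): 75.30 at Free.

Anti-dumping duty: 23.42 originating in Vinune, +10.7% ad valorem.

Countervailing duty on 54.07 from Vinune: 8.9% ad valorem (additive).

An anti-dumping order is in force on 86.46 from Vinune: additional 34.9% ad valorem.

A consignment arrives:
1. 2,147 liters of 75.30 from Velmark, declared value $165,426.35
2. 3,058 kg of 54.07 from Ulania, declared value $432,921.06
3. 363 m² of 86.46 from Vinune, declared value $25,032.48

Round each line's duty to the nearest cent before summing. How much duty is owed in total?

Line 1 (75.30, Velmark, 2,147 liters, $165,426.35):
Base rate for 75.30 is 3.5% + $3.04/liter.
Origin Velmark qualifies under the Pelica–Velmark agreement and 75.30 is covered: preferential rate Free applies instead.
Duty = $165,426.35 × 0% = $0.00.
Line 2 (54.07, Ulania, 3,058 kg, $432,921.06):
Base rate for 54.07 is 26.5%.
The additional-duty order on 54.07 targets Vinune, not Ulania; it does not apply.
Duty = $432,921.06 × 26.5% = $114,724.08.
Line 3 (86.46, Vinune, 363 m², $25,032.48):
Base rate for 86.46 is 17.5% + $3.23/m².
Additional duty on 86.46 from Vinune: +34.9%. Applied ad valorem rate: 17.5% + 34.9% = 52.4%.
Duty = $25,032.48 × 52.4% + 363 × $3.23 = $14,289.51.
Total = $0.00 + $114,724.08 + $14,289.51 = $129,013.59.

$129,013.59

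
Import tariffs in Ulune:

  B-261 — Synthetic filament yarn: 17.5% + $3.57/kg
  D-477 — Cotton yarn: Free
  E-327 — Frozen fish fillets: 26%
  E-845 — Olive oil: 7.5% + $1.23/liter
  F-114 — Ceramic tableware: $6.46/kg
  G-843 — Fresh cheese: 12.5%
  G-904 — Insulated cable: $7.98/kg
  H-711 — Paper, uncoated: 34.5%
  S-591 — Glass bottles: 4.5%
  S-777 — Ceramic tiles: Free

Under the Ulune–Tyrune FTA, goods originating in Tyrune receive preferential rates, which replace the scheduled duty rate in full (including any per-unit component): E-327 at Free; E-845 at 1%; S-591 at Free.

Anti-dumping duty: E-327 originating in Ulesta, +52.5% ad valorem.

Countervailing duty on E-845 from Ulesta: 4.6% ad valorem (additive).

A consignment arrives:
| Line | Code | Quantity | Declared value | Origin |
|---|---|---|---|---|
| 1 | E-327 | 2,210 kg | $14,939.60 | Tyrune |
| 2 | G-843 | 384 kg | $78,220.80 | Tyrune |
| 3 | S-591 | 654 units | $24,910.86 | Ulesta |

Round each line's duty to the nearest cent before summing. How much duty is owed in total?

Line 1 (E-327, Tyrune, 2,210 kg, $14,939.60):
Base rate for E-327 is 26%.
Origin Tyrune qualifies under the Ulune–Tyrune agreement and E-327 is covered: preferential rate Free applies instead.
The additional-duty order on E-327 targets Ulesta, not Tyrune; it does not apply.
Duty = $14,939.60 × 0% = $0.00.
Line 2 (G-843, Tyrune, 384 kg, $78,220.80):
Base rate for G-843 is 12.5%.
Origin Tyrune is the FTA partner but G-843 is not on the preference list; base rate stands.
Duty = $78,220.80 × 12.5% = $9,777.60.
Line 3 (S-591, Ulesta, 654 units, $24,910.86):
Base rate for S-591 is 4.5%.
S-591 has an FTA preferential rate, but origin Ulesta is not Tyrune; base rate stands.
Duty = $24,910.86 × 4.5% = $1,120.99.
Total = $0.00 + $9,777.60 + $1,120.99 = $10,898.59.

$10,898.59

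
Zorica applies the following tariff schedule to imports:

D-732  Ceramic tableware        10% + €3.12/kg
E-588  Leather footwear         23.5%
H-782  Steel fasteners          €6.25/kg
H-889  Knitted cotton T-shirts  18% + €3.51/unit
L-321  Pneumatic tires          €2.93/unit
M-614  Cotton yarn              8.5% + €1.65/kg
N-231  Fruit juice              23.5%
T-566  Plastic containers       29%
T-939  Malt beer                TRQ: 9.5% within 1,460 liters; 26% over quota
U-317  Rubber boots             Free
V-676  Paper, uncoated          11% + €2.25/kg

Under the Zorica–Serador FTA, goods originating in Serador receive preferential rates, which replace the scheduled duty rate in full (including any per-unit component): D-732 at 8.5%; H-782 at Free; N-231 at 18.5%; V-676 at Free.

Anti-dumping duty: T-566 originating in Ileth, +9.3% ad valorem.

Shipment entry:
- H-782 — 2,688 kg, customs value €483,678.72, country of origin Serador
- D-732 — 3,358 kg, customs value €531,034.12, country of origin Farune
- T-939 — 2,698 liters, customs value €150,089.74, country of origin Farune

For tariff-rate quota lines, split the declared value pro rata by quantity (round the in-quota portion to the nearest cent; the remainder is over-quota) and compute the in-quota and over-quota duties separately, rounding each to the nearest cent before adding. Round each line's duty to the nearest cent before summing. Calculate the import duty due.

Line 1 (H-782, Serador, 2,688 kg, €483,678.72):
Base rate for H-782 is €6.25/kg.
Origin Serador qualifies under the Zorica–Serador agreement and H-782 is covered: preferential rate Free applies instead.
Duty = €483,678.72 × 0% = €0.00.
Line 2 (D-732, Farune, 3,358 kg, €531,034.12):
Base rate for D-732 is 10% + €3.12/kg.
D-732 has an FTA preferential rate, but origin Farune is not Serador; base rate stands.
Duty = €531,034.12 × 10% + 3,358 × €3.12 = €63,580.37.
Line 3 (T-939, Farune, 2,698 liters, €150,089.74):
Code T-939 is under a tariff-rate quota (threshold 1,460 liters). In-quota: 1,460 liters at 9.5%; over-quota: 1,238 liters at 26%.
Pro-rata value split: in-quota = €150,089.74 × 1,460/2,698 = €81,219.80; over-quota = €150,089.74 − €81,219.80 = €68,869.94.
In-quota duty = €81,219.80 × 9.5% = €7,715.88. Over-quota duty = €68,869.94 × 26% = €17,906.18.
Line duty = €7,715.88 + €17,906.18 = €25,622.06.
Total = €0.00 + €63,580.37 + €25,622.06 = €89,202.43.

€89,202.43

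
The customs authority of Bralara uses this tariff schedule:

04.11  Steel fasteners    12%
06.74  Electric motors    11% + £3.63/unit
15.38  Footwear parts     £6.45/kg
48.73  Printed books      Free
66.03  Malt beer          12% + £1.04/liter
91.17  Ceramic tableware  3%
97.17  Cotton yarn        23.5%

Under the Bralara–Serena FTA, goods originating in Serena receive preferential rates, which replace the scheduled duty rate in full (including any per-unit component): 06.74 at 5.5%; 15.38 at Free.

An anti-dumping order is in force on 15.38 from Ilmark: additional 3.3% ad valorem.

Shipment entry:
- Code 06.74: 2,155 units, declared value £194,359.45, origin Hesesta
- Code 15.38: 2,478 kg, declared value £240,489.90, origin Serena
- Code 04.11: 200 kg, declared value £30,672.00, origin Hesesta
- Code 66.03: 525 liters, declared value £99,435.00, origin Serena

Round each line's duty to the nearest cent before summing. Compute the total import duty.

Line 1 (06.74, Hesesta, 2,155 units, £194,359.45):
Base rate for 06.74 is 11% + £3.63/unit.
06.74 has an FTA preferential rate, but origin Hesesta is not Serena; base rate stands.
Duty = £194,359.45 × 11% + 2,155 × £3.63 = £29,202.19.
Line 2 (15.38, Serena, 2,478 kg, £240,489.90):
Base rate for 15.38 is £6.45/kg.
Origin Serena qualifies under the Bralara–Serena agreement and 15.38 is covered: preferential rate Free applies instead.
The additional-duty order on 15.38 targets Ilmark, not Serena; it does not apply.
Duty = £240,489.90 × 0% = £0.00.
Line 3 (04.11, Hesesta, 200 kg, £30,672.00):
Base rate for 04.11 is 12%.
Duty = £30,672.00 × 12% = £3,680.64.
Line 4 (66.03, Serena, 525 liters, £99,435.00):
Base rate for 66.03 is 12% + £1.04/liter.
Origin Serena is the FTA partner but 66.03 is not on the preference list; base rate stands.
Duty = £99,435.00 × 12% + 525 × £1.04 = £12,478.20.
Total = £29,202.19 + £0.00 + £3,680.64 + £12,478.20 = £45,361.03.

£45,361.03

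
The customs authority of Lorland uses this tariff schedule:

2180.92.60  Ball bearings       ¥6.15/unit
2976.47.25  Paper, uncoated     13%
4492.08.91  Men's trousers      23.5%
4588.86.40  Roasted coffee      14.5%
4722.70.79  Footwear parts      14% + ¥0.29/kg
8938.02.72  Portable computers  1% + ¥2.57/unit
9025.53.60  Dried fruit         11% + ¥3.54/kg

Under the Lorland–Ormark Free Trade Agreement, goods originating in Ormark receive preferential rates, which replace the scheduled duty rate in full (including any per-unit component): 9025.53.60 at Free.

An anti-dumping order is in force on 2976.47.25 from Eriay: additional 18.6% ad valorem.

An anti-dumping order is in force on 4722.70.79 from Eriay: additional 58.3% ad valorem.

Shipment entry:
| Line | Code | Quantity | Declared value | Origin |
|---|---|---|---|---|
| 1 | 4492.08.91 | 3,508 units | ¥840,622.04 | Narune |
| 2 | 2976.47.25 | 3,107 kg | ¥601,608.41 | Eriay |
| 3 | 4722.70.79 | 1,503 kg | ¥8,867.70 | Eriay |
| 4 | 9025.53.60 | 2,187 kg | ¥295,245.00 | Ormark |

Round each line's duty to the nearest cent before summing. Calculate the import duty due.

¥394,501.66

Line 1 (4492.08.91, Narune, 3,508 units, ¥840,622.04):
Base rate for 4492.08.91 is 23.5%.
Duty = ¥840,622.04 × 23.5% = ¥197,546.18.
Line 2 (2976.47.25, Eriay, 3,107 kg, ¥601,608.41):
Base rate for 2976.47.25 is 13%.
Additional duty on 2976.47.25 from Eriay: +18.6%. Applied ad valorem rate: 13% + 18.6% = 31.6%.
Duty = ¥601,608.41 × 31.6% = ¥190,108.26.
Line 3 (4722.70.79, Eriay, 1,503 kg, ¥8,867.70):
Base rate for 4722.70.79 is 14% + ¥0.29/kg.
Additional duty on 4722.70.79 from Eriay: +58.3%. Applied ad valorem rate: 14% + 58.3% = 72.3%.
Duty = ¥8,867.70 × 72.3% + 1,503 × ¥0.29 = ¥6,847.22.
Line 4 (9025.53.60, Ormark, 2,187 kg, ¥295,245.00):
Base rate for 9025.53.60 is 11% + ¥3.54/kg.
Origin Ormark qualifies under the Lorland–Ormark agreement and 9025.53.60 is covered: preferential rate Free applies instead.
Duty = ¥295,245.00 × 0% = ¥0.00.
Total = ¥197,546.18 + ¥190,108.26 + ¥6,847.22 + ¥0.00 = ¥394,501.66.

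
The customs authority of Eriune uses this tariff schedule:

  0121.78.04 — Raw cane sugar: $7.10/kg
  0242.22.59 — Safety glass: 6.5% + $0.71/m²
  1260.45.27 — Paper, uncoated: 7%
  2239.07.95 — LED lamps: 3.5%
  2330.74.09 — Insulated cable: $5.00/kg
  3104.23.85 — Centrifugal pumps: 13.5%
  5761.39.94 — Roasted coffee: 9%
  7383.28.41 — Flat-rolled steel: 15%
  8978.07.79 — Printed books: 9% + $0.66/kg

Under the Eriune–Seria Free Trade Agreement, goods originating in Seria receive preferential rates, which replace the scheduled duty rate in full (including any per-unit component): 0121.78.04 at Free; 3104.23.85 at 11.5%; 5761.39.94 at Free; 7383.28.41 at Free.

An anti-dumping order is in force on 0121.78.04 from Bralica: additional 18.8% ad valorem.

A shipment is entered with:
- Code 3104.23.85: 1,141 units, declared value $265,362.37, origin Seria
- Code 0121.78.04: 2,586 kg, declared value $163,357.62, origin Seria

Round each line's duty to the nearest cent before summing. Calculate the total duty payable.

$30,516.67

Line 1 (3104.23.85, Seria, 1,141 units, $265,362.37):
Base rate for 3104.23.85 is 13.5%.
Origin Seria qualifies under the Eriune–Seria agreement and 3104.23.85 is covered: preferential rate 11.5% applies instead.
Duty = $265,362.37 × 11.5% = $30,516.67.
Line 2 (0121.78.04, Seria, 2,586 kg, $163,357.62):
Base rate for 0121.78.04 is $7.10/kg.
Origin Seria qualifies under the Eriune–Seria agreement and 0121.78.04 is covered: preferential rate Free applies instead.
The additional-duty order on 0121.78.04 targets Bralica, not Seria; it does not apply.
Duty = $163,357.62 × 0% = $0.00.
Total = $30,516.67 + $0.00 = $30,516.67.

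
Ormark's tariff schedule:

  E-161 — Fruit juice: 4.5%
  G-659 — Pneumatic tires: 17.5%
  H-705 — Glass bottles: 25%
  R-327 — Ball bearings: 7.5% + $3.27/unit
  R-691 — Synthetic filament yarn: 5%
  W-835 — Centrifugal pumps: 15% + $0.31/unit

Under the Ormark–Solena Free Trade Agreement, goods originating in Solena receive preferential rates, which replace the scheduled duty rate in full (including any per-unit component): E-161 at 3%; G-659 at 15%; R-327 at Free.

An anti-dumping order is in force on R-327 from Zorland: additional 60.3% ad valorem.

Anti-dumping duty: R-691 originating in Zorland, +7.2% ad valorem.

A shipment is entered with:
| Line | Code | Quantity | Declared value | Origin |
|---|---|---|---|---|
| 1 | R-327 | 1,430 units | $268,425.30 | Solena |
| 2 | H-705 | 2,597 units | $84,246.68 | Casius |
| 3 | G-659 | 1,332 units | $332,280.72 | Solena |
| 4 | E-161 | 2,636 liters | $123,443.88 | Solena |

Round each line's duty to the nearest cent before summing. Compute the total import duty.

Line 1 (R-327, Solena, 1,430 units, $268,425.30):
Base rate for R-327 is 7.5% + $3.27/unit.
Origin Solena qualifies under the Ormark–Solena agreement and R-327 is covered: preferential rate Free applies instead.
The additional-duty order on R-327 targets Zorland, not Solena; it does not apply.
Duty = $268,425.30 × 0% = $0.00.
Line 2 (H-705, Casius, 2,597 units, $84,246.68):
Base rate for H-705 is 25%.
Duty = $84,246.68 × 25% = $21,061.67.
Line 3 (G-659, Solena, 1,332 units, $332,280.72):
Base rate for G-659 is 17.5%.
Origin Solena qualifies under the Ormark–Solena agreement and G-659 is covered: preferential rate 15% applies instead.
Duty = $332,280.72 × 15% = $49,842.11.
Line 4 (E-161, Solena, 2,636 liters, $123,443.88):
Base rate for E-161 is 4.5%.
Origin Solena qualifies under the Ormark–Solena agreement and E-161 is covered: preferential rate 3% applies instead.
Duty = $123,443.88 × 3% = $3,703.32.
Total = $0.00 + $21,061.67 + $49,842.11 + $3,703.32 = $74,607.10.

$74,607.10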